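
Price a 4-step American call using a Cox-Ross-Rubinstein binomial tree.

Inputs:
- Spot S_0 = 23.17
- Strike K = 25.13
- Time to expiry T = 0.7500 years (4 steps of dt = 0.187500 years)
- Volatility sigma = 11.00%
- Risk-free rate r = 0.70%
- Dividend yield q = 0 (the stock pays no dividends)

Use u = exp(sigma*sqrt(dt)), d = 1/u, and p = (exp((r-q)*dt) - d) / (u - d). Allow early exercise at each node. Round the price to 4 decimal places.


dt = T/N = 0.187500
u = exp(sigma*sqrt(dt)) = 1.048784; d = 1/u = 0.953485
p = (exp((r-q)*dt) - d) / (u - d) = 0.501876
Discount per step: exp(-r*dt) = 0.998688
Stock lattice S(k, i) with i counting down-moves:
  k=0: S(0,0) = 23.1700
  k=1: S(1,0) = 24.3003; S(1,1) = 22.0923
  k=2: S(2,0) = 25.4858; S(2,1) = 23.1700; S(2,2) = 21.0646
  k=3: S(3,0) = 26.7291; S(3,1) = 24.3003; S(3,2) = 22.0923; S(3,3) = 20.0848
  k=4: S(4,0) = 28.0330; S(4,1) = 25.4858; S(4,2) = 23.1700; S(4,3) = 21.0646; S(4,4) = 19.1506
Terminal payoffs V(N, i) = max(S_T - K, 0):
  V(4,0) = 2.903043; V(4,1) = 0.355792; V(4,2) = 0.000000; V(4,3) = 0.000000; V(4,4) = 0.000000
Backward induction: V(k, i) = exp(-r*dt) * [p * V(k+1, i) + (1-p) * V(k+1, i+1)]; then take max(V_cont, immediate exercise) for American.
  V(3,0) = exp(-r*dt) * [p*2.903043 + (1-p)*0.355792] = 1.632053; exercise = 1.599091; V(3,0) = max -> 1.632053
  V(3,1) = exp(-r*dt) * [p*0.355792 + (1-p)*0.000000] = 0.178329; exercise = 0.000000; V(3,1) = max -> 0.178329
  V(3,2) = exp(-r*dt) * [p*0.000000 + (1-p)*0.000000] = 0.000000; exercise = 0.000000; V(3,2) = max -> 0.000000
  V(3,3) = exp(-r*dt) * [p*0.000000 + (1-p)*0.000000] = 0.000000; exercise = 0.000000; V(3,3) = max -> 0.000000
  V(2,0) = exp(-r*dt) * [p*1.632053 + (1-p)*0.178329] = 0.906727; exercise = 0.355792; V(2,0) = max -> 0.906727
  V(2,1) = exp(-r*dt) * [p*0.178329 + (1-p)*0.000000] = 0.089382; exercise = 0.000000; V(2,1) = max -> 0.089382
  V(2,2) = exp(-r*dt) * [p*0.000000 + (1-p)*0.000000] = 0.000000; exercise = 0.000000; V(2,2) = max -> 0.000000
  V(1,0) = exp(-r*dt) * [p*0.906727 + (1-p)*0.089382] = 0.498933; exercise = 0.000000; V(1,0) = max -> 0.498933
  V(1,1) = exp(-r*dt) * [p*0.089382 + (1-p)*0.000000] = 0.044800; exercise = 0.000000; V(1,1) = max -> 0.044800
  V(0,0) = exp(-r*dt) * [p*0.498933 + (1-p)*0.044800] = 0.272360; exercise = 0.000000; V(0,0) = max -> 0.272360

Answer: Price = V(0,0) = 0.2724


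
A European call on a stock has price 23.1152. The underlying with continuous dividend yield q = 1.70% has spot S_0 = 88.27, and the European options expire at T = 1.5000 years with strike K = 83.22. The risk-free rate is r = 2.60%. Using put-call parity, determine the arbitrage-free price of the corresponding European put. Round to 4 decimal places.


Put-call parity: C - P = S_0 * exp(-qT) - K * exp(-rT).
S_0 * exp(-qT) = 88.2700 * 0.97482238 = 86.04757139
K * exp(-rT) = 83.2200 * 0.96175071 = 80.03689402
P = C - S*exp(-qT) + K*exp(-rT)
P = 23.1152 - 86.04757139 + 80.03689402 = 17.1045

Answer: Put price = 17.1045


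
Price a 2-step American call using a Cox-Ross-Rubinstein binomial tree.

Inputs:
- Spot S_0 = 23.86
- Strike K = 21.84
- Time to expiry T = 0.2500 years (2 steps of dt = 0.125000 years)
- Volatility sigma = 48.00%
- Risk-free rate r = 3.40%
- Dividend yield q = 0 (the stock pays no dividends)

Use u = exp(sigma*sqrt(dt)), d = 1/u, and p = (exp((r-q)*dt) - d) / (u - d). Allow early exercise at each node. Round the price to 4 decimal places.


Answer: Price = V(0,0) = 3.5541

Derivation:
dt = T/N = 0.125000
u = exp(sigma*sqrt(dt)) = 1.184956; d = 1/u = 0.843913
p = (exp((r-q)*dt) - d) / (u - d) = 0.470163
Discount per step: exp(-r*dt) = 0.995759
Stock lattice S(k, i) with i counting down-moves:
  k=0: S(0,0) = 23.8600
  k=1: S(1,0) = 28.2730; S(1,1) = 20.1358
  k=2: S(2,0) = 33.5023; S(2,1) = 23.8600; S(2,2) = 16.9928
Terminal payoffs V(N, i) = max(S_T - K, 0):
  V(2,0) = 11.662319; V(2,1) = 2.020000; V(2,2) = 0.000000
Backward induction: V(k, i) = exp(-r*dt) * [p * V(k+1, i) + (1-p) * V(k+1, i+1)]; then take max(V_cont, immediate exercise) for American.
  V(1,0) = exp(-r*dt) * [p*11.662319 + (1-p)*2.020000] = 6.525673; exercise = 6.433050; V(1,0) = max -> 6.525673
  V(1,1) = exp(-r*dt) * [p*2.020000 + (1-p)*0.000000] = 0.945702; exercise = 0.000000; V(1,1) = max -> 0.945702
  V(0,0) = exp(-r*dt) * [p*6.525673 + (1-p)*0.945702] = 3.554063; exercise = 2.020000; V(0,0) = max -> 3.554063


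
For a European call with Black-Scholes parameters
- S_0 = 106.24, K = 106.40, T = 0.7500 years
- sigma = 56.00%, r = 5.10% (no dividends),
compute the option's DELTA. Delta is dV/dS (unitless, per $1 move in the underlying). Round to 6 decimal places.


d1 = 0.3182542504; d2 = -0.1667199757
phi(d1) = 0.3792417490; exp(-qT) = 1.0000000000; exp(-rT) = 0.9624722927
N(d1) = 0.6248539578
Delta = exp(-qT) * N(d1) = 1.0000000000 * 0.6248539578 = 0.624854

Answer: Delta = 0.624854


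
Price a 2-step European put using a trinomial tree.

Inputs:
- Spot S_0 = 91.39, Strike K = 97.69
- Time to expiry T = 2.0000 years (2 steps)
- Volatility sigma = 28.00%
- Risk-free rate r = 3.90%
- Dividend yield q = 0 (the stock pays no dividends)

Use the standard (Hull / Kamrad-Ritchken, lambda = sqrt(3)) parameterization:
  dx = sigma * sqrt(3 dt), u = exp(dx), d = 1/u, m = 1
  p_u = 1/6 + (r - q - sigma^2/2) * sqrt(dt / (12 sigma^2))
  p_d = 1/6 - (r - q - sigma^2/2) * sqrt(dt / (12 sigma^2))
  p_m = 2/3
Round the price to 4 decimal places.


dt = T/N = 1.000000; dx = sigma*sqrt(3*dt) = 0.484974
u = exp(dx) = 1.624133; d = 1/u = 0.615713
p_u = 0.166460, p_m = 0.666667, p_d = 0.166873
Discount per step: exp(-r*dt) = 0.961751
Stock lattice S(k, j) with j the centered position index:
  k=0: S(0,+0) = 91.3900
  k=1: S(1,-1) = 56.2700; S(1,+0) = 91.3900; S(1,+1) = 148.4295
  k=2: S(2,-2) = 34.6462; S(2,-1) = 56.2700; S(2,+0) = 91.3900; S(2,+1) = 148.4295; S(2,+2) = 241.0693
Terminal payoffs V(N, j) = max(K - S_T, 0):
  V(2,-2) = 63.043815; V(2,-1) = 41.419983; V(2,+0) = 6.300000; V(2,+1) = 0.000000; V(2,+2) = 0.000000
Backward induction: V(k, j) = exp(-r*dt) * [p_u * V(k+1, j+1) + p_m * V(k+1, j) + p_d * V(k+1, j-1)]
  V(1,-1) = exp(-r*dt) * [p_u*6.300000 + p_m*41.419983 + p_d*63.043815] = 37.683629
  V(1,+0) = exp(-r*dt) * [p_u*0.000000 + p_m*6.300000 + p_d*41.419983] = 10.686850
  V(1,+1) = exp(-r*dt) * [p_u*0.000000 + p_m*0.000000 + p_d*6.300000] = 1.011088
  V(0,+0) = exp(-r*dt) * [p_u*1.011088 + p_m*10.686850 + p_d*37.683629] = 13.061775

Answer: Price = V(0,0) = 13.0618


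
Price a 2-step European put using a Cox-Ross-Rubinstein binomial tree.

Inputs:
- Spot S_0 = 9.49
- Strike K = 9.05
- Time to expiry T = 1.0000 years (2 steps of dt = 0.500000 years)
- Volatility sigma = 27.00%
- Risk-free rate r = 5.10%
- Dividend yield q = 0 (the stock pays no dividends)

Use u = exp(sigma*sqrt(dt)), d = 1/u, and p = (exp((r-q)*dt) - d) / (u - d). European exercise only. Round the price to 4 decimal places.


dt = T/N = 0.500000
u = exp(sigma*sqrt(dt)) = 1.210361; d = 1/u = 0.826200
p = (exp((r-q)*dt) - d) / (u - d) = 0.519647
Discount per step: exp(-r*dt) = 0.974822
Stock lattice S(k, i) with i counting down-moves:
  k=0: S(0,0) = 9.4900
  k=1: S(1,0) = 11.4863; S(1,1) = 7.8406
  k=2: S(2,0) = 13.9026; S(2,1) = 9.4900; S(2,2) = 6.4779
Terminal payoffs V(N, i) = max(K - S_T, 0):
  V(2,0) = 0.000000; V(2,1) = 0.000000; V(2,2) = 2.572070
Backward induction: V(k, i) = exp(-r*dt) * [p * V(k+1, i) + (1-p) * V(k+1, i+1)].
  V(1,0) = exp(-r*dt) * [p*0.000000 + (1-p)*0.000000] = 0.000000
  V(1,1) = exp(-r*dt) * [p*0.000000 + (1-p)*2.572070] = 1.204396
  V(0,0) = exp(-r*dt) * [p*0.000000 + (1-p)*1.204396] = 0.563969

Answer: Price = V(0,0) = 0.5640


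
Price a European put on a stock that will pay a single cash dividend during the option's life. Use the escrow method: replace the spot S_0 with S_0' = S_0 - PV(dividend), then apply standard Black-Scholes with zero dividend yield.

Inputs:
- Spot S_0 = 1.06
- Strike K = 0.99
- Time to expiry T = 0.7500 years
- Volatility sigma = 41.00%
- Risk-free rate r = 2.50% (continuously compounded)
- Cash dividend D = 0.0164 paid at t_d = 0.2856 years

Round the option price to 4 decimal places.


PV(D) = D * exp(-r * t_d) = 0.0164 * 0.99288543 = 0.01628332
S_0' = S_0 - PV(D) = 1.0600 - 0.01628332 = 1.04371668
d1 = (ln(S_0'/K) + (r + sigma^2/2)*T) / (sigma*sqrt(T)) = 0.37915270
d2 = d1 - sigma*sqrt(T) = 0.02408229
exp(-rT) = 0.98142469
N(-d1) = 0.35228724; N(-d2) = 0.49039349
P = K * exp(-rT) * N(-d2) - S_0' * N(-d1) = 0.9900 * 0.98142469 * 0.49039349 - 1.04371668 * 0.35228724 = 0.1088

Answer: Price = 0.1088


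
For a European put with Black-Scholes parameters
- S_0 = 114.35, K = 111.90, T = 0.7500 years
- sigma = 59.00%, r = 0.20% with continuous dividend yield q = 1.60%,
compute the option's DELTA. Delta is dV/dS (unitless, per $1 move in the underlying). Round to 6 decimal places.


Answer: Delta = -0.386108

Derivation:
d1 = 0.2773156313; d2 = -0.2336393569
phi(d1) = 0.3838933448; exp(-qT) = 0.9880717129; exp(-rT) = 0.9985011244
N(-d1) = 0.3907688790
Delta = -exp(-qT) * N(-d1) = -0.9880717129 * 0.3907688790 = -0.386108


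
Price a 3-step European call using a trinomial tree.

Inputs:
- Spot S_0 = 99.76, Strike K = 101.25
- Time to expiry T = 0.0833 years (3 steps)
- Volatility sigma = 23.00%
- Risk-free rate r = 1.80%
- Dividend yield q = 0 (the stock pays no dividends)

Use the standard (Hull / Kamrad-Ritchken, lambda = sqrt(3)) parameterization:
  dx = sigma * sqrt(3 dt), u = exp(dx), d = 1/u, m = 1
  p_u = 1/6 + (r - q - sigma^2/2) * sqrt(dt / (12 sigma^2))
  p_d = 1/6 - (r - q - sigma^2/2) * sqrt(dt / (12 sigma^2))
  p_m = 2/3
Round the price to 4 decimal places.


Answer: Price = V(0,0) = 2.0295

Derivation:
dt = T/N = 0.027767; dx = sigma*sqrt(3*dt) = 0.066382
u = exp(dx) = 1.068635; d = 1/u = 0.935773
p_u = 0.164899, p_m = 0.666667, p_d = 0.168434
Discount per step: exp(-r*dt) = 0.999500
Stock lattice S(k, j) with j the centered position index:
  k=0: S(0,+0) = 99.7600
  k=1: S(1,-1) = 93.3527; S(1,+0) = 99.7600; S(1,+1) = 106.6070
  k=2: S(2,-2) = 87.3570; S(2,-1) = 93.3527; S(2,+0) = 99.7600; S(2,+1) = 106.6070; S(2,+2) = 113.9240
  k=3: S(3,-3) = 81.7464; S(3,-2) = 87.3570; S(3,-1) = 93.3527; S(3,+0) = 99.7600; S(3,+1) = 106.6070; S(3,+2) = 113.9240; S(3,+3) = 121.7431
Terminal payoffs V(N, j) = max(S_T - K, 0):
  V(3,-3) = 0.000000; V(3,-2) = 0.000000; V(3,-1) = 0.000000; V(3,+0) = 0.000000; V(3,+1) = 5.357013; V(3,+2) = 12.673971; V(3,+3) = 20.493126
Backward induction: V(k, j) = exp(-r*dt) * [p_u * V(k+1, j+1) + p_m * V(k+1, j) + p_d * V(k+1, j-1)]
  V(2,-2) = exp(-r*dt) * [p_u*0.000000 + p_m*0.000000 + p_d*0.000000] = 0.000000
  V(2,-1) = exp(-r*dt) * [p_u*0.000000 + p_m*0.000000 + p_d*0.000000] = 0.000000
  V(2,+0) = exp(-r*dt) * [p_u*5.357013 + p_m*0.000000 + p_d*0.000000] = 0.882927
  V(2,+1) = exp(-r*dt) * [p_u*12.673971 + p_m*5.357013 + p_d*0.000000] = 5.658444
  V(2,+2) = exp(-r*dt) * [p_u*20.493126 + p_m*12.673971 + p_d*5.357013] = 12.724560
  V(1,-1) = exp(-r*dt) * [p_u*0.882927 + p_m*0.000000 + p_d*0.000000] = 0.145521
  V(1,+0) = exp(-r*dt) * [p_u*5.658444 + p_m*0.882927 + p_d*0.000000] = 1.520932
  V(1,+1) = exp(-r*dt) * [p_u*12.724560 + p_m*5.658444 + p_d*0.882927] = 6.016275
  V(0,+0) = exp(-r*dt) * [p_u*6.016275 + p_m*1.520932 + p_d*0.145521] = 2.029531


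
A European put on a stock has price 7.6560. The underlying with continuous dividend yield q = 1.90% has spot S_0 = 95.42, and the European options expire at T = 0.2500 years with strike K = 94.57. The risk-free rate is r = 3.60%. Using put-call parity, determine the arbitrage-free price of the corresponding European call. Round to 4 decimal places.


Answer: Call price = 8.9011

Derivation:
Put-call parity: C - P = S_0 * exp(-qT) - K * exp(-rT).
S_0 * exp(-qT) = 95.4200 * 0.99526126 = 94.96782975
K * exp(-rT) = 94.5700 * 0.99104038 = 93.72268862
C = P + S*exp(-qT) - K*exp(-rT)
C = 7.6560 + 94.96782975 - 93.72268862 = 8.9011


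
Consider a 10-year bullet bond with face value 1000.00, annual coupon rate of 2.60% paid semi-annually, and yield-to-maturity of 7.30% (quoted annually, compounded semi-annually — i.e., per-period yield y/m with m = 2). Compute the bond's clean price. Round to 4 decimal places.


Coupon per period c = face * coupon_rate / m = 13.000000
Periods per year m = 2; per-period yield y/m = 0.036500
Number of cashflows N = 20
Cashflows (t years, CF_t, discount factor 1/(1+y/m)^(m*t), PV):
  t = 0.5000: CF_t = 13.000000, DF = 0.964785, PV = 12.542209
  t = 1.0000: CF_t = 13.000000, DF = 0.930811, PV = 12.100540
  t = 1.5000: CF_t = 13.000000, DF = 0.898033, PV = 11.674423
  t = 2.0000: CF_t = 13.000000, DF = 0.866409, PV = 11.263312
  t = 2.5000: CF_t = 13.000000, DF = 0.835898, PV = 10.866679
  t = 3.0000: CF_t = 13.000000, DF = 0.806462, PV = 10.484012
  t = 3.5000: CF_t = 13.000000, DF = 0.778063, PV = 10.114821
  t = 4.0000: CF_t = 13.000000, DF = 0.750664, PV = 9.758631
  t = 4.5000: CF_t = 13.000000, DF = 0.724230, PV = 9.414984
  t = 5.0000: CF_t = 13.000000, DF = 0.698726, PV = 9.083439
  t = 5.5000: CF_t = 13.000000, DF = 0.674121, PV = 8.763568
  t = 6.0000: CF_t = 13.000000, DF = 0.650382, PV = 8.454962
  t = 6.5000: CF_t = 13.000000, DF = 0.627479, PV = 8.157224
  t = 7.0000: CF_t = 13.000000, DF = 0.605382, PV = 7.869970
  t = 7.5000: CF_t = 13.000000, DF = 0.584064, PV = 7.592831
  t = 8.0000: CF_t = 13.000000, DF = 0.563496, PV = 7.325452
  t = 8.5000: CF_t = 13.000000, DF = 0.543653, PV = 7.067489
  t = 9.0000: CF_t = 13.000000, DF = 0.524508, PV = 6.818610
  t = 9.5000: CF_t = 13.000000, DF = 0.506038, PV = 6.578495
  t = 10.0000: CF_t = 1013.000000, DF = 0.488218, PV = 494.564930
Price P = sum_t PV_t = 670.496581

Answer: Price = 670.4966


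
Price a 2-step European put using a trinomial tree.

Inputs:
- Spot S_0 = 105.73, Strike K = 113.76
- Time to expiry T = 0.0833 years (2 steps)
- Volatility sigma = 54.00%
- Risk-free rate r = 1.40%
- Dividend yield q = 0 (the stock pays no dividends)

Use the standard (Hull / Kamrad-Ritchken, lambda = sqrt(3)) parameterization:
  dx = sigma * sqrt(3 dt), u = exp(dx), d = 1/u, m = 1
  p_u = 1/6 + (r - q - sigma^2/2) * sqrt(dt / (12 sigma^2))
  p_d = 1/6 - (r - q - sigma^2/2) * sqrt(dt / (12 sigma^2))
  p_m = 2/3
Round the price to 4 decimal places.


Answer: Price = V(0,0) = 11.7344

Derivation:
dt = T/N = 0.041650; dx = sigma*sqrt(3*dt) = 0.190881
u = exp(dx) = 1.210315; d = 1/u = 0.826231
p_u = 0.152287, p_m = 0.666667, p_d = 0.181046
Discount per step: exp(-r*dt) = 0.999417
Stock lattice S(k, j) with j the centered position index:
  k=0: S(0,+0) = 105.7300
  k=1: S(1,-1) = 87.3574; S(1,+0) = 105.7300; S(1,+1) = 127.9666
  k=2: S(2,-2) = 72.1774; S(2,-1) = 87.3574; S(2,+0) = 105.7300; S(2,+1) = 127.9666; S(2,+2) = 154.8799
Terminal payoffs V(N, j) = max(K - S_T, 0):
  V(2,-2) = 41.582570; V(2,-1) = 26.402575; V(2,+0) = 8.030000; V(2,+1) = 0.000000; V(2,+2) = 0.000000
Backward induction: V(k, j) = exp(-r*dt) * [p_u * V(k+1, j+1) + p_m * V(k+1, j) + p_d * V(k+1, j-1)]
  V(1,-1) = exp(-r*dt) * [p_u*8.030000 + p_m*26.402575 + p_d*41.582570] = 26.337580
  V(1,+0) = exp(-r*dt) * [p_u*0.000000 + p_m*8.030000 + p_d*26.402575] = 10.127507
  V(1,+1) = exp(-r*dt) * [p_u*0.000000 + p_m*0.000000 + p_d*8.030000] = 1.452952
  V(0,+0) = exp(-r*dt) * [p_u*1.452952 + p_m*10.127507 + p_d*26.337580] = 11.734406


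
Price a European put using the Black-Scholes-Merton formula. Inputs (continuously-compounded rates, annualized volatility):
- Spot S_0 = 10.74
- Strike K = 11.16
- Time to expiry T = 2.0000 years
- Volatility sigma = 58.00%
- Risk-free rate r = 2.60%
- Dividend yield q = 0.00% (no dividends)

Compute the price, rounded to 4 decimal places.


d1 = (ln(S/K) + (r - q + 0.5*sigma^2) * T) / (sigma * sqrt(T)) = 0.42675008
d2 = d1 - sigma * sqrt(T) = -0.39349379
exp(-rT) = 0.94932887; exp(-qT) = 1.00000000
P = K * exp(-rT) * N(-d2) - S_0 * exp(-qT) * N(-d1)
N(-d1) = 0.33478069; N(-d2) = 0.65302260
P = 11.1600 * 0.94932887 * 0.65302260 - 10.7400 * 1.00000000 * 0.33478069 = 3.3229

Answer: Price = 3.3229


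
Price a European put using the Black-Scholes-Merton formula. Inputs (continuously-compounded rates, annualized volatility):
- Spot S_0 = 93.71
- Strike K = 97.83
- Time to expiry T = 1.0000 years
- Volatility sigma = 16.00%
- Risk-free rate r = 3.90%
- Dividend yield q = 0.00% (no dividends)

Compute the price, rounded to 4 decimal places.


Answer: Price = 6.1782

Derivation:
d1 = (ln(S/K) + (r - q + 0.5*sigma^2) * T) / (sigma * sqrt(T)) = 0.05483518
d2 = d1 - sigma * sqrt(T) = -0.10516482
exp(-rT) = 0.96175071; exp(-qT) = 1.00000000
P = K * exp(-rT) * N(-d2) - S_0 * exp(-qT) * N(-d1)
N(-d1) = 0.47813489; N(-d2) = 0.54187749
P = 97.8300 * 0.96175071 * 0.54187749 - 93.7100 * 1.00000000 * 0.47813489 = 6.1782


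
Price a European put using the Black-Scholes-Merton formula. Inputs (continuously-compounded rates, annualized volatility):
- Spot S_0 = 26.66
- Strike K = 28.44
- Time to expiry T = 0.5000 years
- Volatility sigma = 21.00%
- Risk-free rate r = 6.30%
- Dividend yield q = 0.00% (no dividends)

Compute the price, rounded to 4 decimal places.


d1 = (ln(S/K) + (r - q + 0.5*sigma^2) * T) / (sigma * sqrt(T)) = -0.14887824
d2 = d1 - sigma * sqrt(T) = -0.29737066
exp(-rT) = 0.96899096; exp(-qT) = 1.00000000
P = K * exp(-rT) * N(-d2) - S_0 * exp(-qT) * N(-d1)
N(-d1) = 0.55917514; N(-d2) = 0.61690823
P = 28.4400 * 0.96899096 * 0.61690823 - 26.6600 * 1.00000000 * 0.55917514 = 2.0932

Answer: Price = 2.0932


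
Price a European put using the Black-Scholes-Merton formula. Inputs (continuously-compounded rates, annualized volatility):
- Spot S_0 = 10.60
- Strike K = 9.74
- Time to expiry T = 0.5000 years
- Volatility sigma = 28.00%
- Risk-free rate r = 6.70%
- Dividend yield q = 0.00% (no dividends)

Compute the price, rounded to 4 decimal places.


Answer: Price = 0.3347

Derivation:
d1 = (ln(S/K) + (r - q + 0.5*sigma^2) * T) / (sigma * sqrt(T)) = 0.69555510
d2 = d1 - sigma * sqrt(T) = 0.49756520
exp(-rT) = 0.96705491; exp(-qT) = 1.00000000
P = K * exp(-rT) * N(-d2) - S_0 * exp(-qT) * N(-d1)
N(-d1) = 0.24335375; N(-d2) = 0.30939527
P = 9.7400 * 0.96705491 * 0.30939527 - 10.6000 * 1.00000000 * 0.24335375 = 0.3347


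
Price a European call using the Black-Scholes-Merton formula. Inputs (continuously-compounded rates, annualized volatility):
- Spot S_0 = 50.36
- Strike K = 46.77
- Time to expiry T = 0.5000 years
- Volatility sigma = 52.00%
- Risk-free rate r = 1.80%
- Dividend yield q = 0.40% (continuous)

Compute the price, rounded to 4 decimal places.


Answer: Price = 9.1684

Derivation:
d1 = (ln(S/K) + (r - q + 0.5*sigma^2) * T) / (sigma * sqrt(T)) = 0.40401698
d2 = d1 - sigma * sqrt(T) = 0.03632146
exp(-rT) = 0.99104038; exp(-qT) = 0.99800200
C = S_0 * exp(-qT) * N(d1) - K * exp(-rT) * N(d2)
N(d1) = 0.65689988; N(d2) = 0.51448698
C = 50.3600 * 0.99800200 * 0.65689988 - 46.7700 * 0.99104038 * 0.51448698 = 9.1684


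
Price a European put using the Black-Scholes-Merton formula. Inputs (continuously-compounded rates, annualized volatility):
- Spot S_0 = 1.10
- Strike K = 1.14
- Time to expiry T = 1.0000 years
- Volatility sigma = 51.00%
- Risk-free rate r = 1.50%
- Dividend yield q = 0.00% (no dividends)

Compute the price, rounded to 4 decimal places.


d1 = (ln(S/K) + (r - q + 0.5*sigma^2) * T) / (sigma * sqrt(T)) = 0.21437631
d2 = d1 - sigma * sqrt(T) = -0.29562369
exp(-rT) = 0.98511194; exp(-qT) = 1.00000000
P = K * exp(-rT) * N(-d2) - S_0 * exp(-qT) * N(-d1)
N(-d1) = 0.41512681; N(-d2) = 0.61624126
P = 1.1400 * 0.98511194 * 0.61624126 - 1.1000 * 1.00000000 * 0.41512681 = 0.2354

Answer: Price = 0.2354


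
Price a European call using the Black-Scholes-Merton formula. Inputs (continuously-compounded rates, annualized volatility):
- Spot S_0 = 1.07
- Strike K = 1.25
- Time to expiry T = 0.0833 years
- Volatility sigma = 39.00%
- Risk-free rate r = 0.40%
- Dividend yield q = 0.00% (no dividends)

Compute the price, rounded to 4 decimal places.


d1 = (ln(S/K) + (r - q + 0.5*sigma^2) * T) / (sigma * sqrt(T)) = -1.32210112
d2 = d1 - sigma * sqrt(T) = -1.43466190
exp(-rT) = 0.99966686; exp(-qT) = 1.00000000
C = S_0 * exp(-qT) * N(d1) - K * exp(-rT) * N(d2)
N(d1) = 0.09306724; N(d2) = 0.07569173
C = 1.0700 * 1.00000000 * 0.09306724 - 1.2500 * 0.99966686 * 0.07569173 = 0.0050

Answer: Price = 0.0050


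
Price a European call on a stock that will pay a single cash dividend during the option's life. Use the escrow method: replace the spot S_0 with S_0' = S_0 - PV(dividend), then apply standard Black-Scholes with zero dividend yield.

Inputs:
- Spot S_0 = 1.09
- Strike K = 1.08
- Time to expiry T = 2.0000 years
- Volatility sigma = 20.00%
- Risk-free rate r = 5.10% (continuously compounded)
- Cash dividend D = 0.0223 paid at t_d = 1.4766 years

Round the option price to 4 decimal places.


Answer: Price = 0.1680

Derivation:
PV(D) = D * exp(-r * t_d) = 0.0223 * 0.92745908 = 0.02068234
S_0' = S_0 - PV(D) = 1.0900 - 0.02068234 = 1.06931766
d1 = (ln(S_0'/K) + (r + sigma^2/2)*T) / (sigma*sqrt(T)) = 0.46690157
d2 = d1 - sigma*sqrt(T) = 0.18405885
exp(-rT) = 0.90302955
N(d1) = 0.67971485; N(d2) = 0.57301636
C = S_0' * N(d1) - K * exp(-rT) * N(d2) = 1.06931766 * 0.67971485 - 1.0800 * 0.90302955 * 0.57301636 = 0.1680


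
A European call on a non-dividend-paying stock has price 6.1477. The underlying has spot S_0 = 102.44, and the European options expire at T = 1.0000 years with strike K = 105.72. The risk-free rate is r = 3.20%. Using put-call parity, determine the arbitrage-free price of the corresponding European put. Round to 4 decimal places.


Put-call parity: C - P = S_0 * exp(-qT) - K * exp(-rT).
S_0 * exp(-qT) = 102.4400 * 1.00000000 = 102.44000000
K * exp(-rT) = 105.7200 * 0.96850658 = 102.39051586
P = C - S*exp(-qT) + K*exp(-rT)
P = 6.1477 - 102.44000000 + 102.39051586 = 6.0982

Answer: Put price = 6.0982


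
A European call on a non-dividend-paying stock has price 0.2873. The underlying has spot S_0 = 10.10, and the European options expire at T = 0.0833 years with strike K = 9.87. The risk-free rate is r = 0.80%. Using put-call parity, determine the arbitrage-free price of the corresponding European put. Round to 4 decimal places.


Answer: Put price = 0.0507

Derivation:
Put-call parity: C - P = S_0 * exp(-qT) - K * exp(-rT).
S_0 * exp(-qT) = 10.1000 * 1.00000000 = 10.10000000
K * exp(-rT) = 9.8700 * 0.99933382 = 9.86342482
P = C - S*exp(-qT) + K*exp(-rT)
P = 0.2873 - 10.10000000 + 9.86342482 = 0.0507


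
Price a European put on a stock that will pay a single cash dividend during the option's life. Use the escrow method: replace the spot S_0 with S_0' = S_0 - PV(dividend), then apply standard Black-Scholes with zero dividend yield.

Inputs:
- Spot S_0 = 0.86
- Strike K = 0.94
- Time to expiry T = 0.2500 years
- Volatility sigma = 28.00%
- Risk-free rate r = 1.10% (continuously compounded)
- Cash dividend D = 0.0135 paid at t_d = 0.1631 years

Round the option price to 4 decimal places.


PV(D) = D * exp(-r * t_d) = 0.0135 * 0.99820751 = 0.01347580
S_0' = S_0 - PV(D) = 0.8600 - 0.01347580 = 0.84652420
d1 = (ln(S_0'/K) + (r + sigma^2/2)*T) / (sigma*sqrt(T)) = -0.65850777
d2 = d1 - sigma*sqrt(T) = -0.79850777
exp(-rT) = 0.99725378
N(-d1) = 0.74489405; N(-d2) = 0.78771206
P = K * exp(-rT) * N(-d2) - S_0' * N(-d1) = 0.9400 * 0.99725378 * 0.78771206 - 0.84652420 * 0.74489405 = 0.1078

Answer: Price = 0.1078


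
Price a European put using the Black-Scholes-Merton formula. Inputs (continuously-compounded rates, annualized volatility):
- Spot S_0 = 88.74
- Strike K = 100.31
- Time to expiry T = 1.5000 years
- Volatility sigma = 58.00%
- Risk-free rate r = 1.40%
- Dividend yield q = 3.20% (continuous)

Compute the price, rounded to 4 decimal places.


Answer: Price = 32.7262

Derivation:
d1 = (ln(S/K) + (r - q + 0.5*sigma^2) * T) / (sigma * sqrt(T)) = 0.14464005
d2 = d1 - sigma * sqrt(T) = -0.56571197
exp(-rT) = 0.97921896; exp(-qT) = 0.95313379
P = K * exp(-rT) * N(-d2) - S_0 * exp(-qT) * N(-d1)
N(-d1) = 0.44249754; N(-d2) = 0.71420520
P = 100.3100 * 0.97921896 * 0.71420520 - 88.7400 * 0.95313379 * 0.44249754 = 32.7262


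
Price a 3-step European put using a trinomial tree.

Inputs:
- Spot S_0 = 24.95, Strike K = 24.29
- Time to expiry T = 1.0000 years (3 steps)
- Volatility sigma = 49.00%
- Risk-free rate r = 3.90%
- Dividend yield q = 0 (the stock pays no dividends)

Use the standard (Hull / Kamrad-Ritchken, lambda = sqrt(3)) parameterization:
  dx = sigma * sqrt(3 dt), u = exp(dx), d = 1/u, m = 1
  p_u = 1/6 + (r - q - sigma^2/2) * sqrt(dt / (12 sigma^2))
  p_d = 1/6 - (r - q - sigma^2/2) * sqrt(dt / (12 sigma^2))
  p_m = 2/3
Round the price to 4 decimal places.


dt = T/N = 0.333333; dx = sigma*sqrt(3*dt) = 0.490000
u = exp(dx) = 1.632316; d = 1/u = 0.612626
p_u = 0.139099, p_m = 0.666667, p_d = 0.194235
Discount per step: exp(-r*dt) = 0.987084
Stock lattice S(k, j) with j the centered position index:
  k=0: S(0,+0) = 24.9500
  k=1: S(1,-1) = 15.2850; S(1,+0) = 24.9500; S(1,+1) = 40.7263
  k=2: S(2,-2) = 9.3640; S(2,-1) = 15.2850; S(2,+0) = 24.9500; S(2,+1) = 40.7263; S(2,+2) = 66.4782
  k=3: S(3,-3) = 5.7366; S(3,-2) = 9.3640; S(3,-1) = 15.2850; S(3,+0) = 24.9500; S(3,+1) = 40.7263; S(3,+2) = 66.4782; S(3,+3) = 108.5134
Terminal payoffs V(N, j) = max(K - S_T, 0):
  V(3,-3) = 18.553359; V(3,-2) = 14.925988; V(3,-1) = 9.004971; V(3,+0) = 0.000000; V(3,+1) = 0.000000; V(3,+2) = 0.000000; V(3,+3) = 0.000000
Backward induction: V(k, j) = exp(-r*dt) * [p_u * V(k+1, j+1) + p_m * V(k+1, j) + p_d * V(k+1, j-1)]
  V(2,-2) = exp(-r*dt) * [p_u*9.004971 + p_m*14.925988 + p_d*18.553359] = 14.615700
  V(2,-1) = exp(-r*dt) * [p_u*0.000000 + p_m*9.004971 + p_d*14.925988] = 8.787476
  V(2,+0) = exp(-r*dt) * [p_u*0.000000 + p_m*0.000000 + p_d*9.004971] = 1.726487
  V(2,+1) = exp(-r*dt) * [p_u*0.000000 + p_m*0.000000 + p_d*0.000000] = 0.000000
  V(2,+2) = exp(-r*dt) * [p_u*0.000000 + p_m*0.000000 + p_d*0.000000] = 0.000000
  V(1,-1) = exp(-r*dt) * [p_u*1.726487 + p_m*8.787476 + p_d*14.615700] = 8.821912
  V(1,+0) = exp(-r*dt) * [p_u*0.000000 + p_m*1.726487 + p_d*8.787476] = 2.820913
  V(1,+1) = exp(-r*dt) * [p_u*0.000000 + p_m*0.000000 + p_d*1.726487] = 0.331012
  V(0,+0) = exp(-r*dt) * [p_u*0.331012 + p_m*2.820913 + p_d*8.821912] = 3.593157

Answer: Price = V(0,0) = 3.5932


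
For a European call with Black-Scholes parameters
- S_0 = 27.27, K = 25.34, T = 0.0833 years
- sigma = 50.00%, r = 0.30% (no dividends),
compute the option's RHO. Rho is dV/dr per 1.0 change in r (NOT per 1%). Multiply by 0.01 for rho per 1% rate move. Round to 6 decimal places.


Answer: Rho = 1.412611

Derivation:
d1 = 0.5825388474; d2 = 0.4382301505
phi(d1) = 0.3366827160; exp(-qT) = 1.0000000000; exp(-rT) = 0.9997501312
N(d2) = 0.6693902728
Rho = K*T*exp(-rT)*N(d2) = 25.3400 * 0.0833 * 0.9997501312 * 0.6693902728 = 1.412611


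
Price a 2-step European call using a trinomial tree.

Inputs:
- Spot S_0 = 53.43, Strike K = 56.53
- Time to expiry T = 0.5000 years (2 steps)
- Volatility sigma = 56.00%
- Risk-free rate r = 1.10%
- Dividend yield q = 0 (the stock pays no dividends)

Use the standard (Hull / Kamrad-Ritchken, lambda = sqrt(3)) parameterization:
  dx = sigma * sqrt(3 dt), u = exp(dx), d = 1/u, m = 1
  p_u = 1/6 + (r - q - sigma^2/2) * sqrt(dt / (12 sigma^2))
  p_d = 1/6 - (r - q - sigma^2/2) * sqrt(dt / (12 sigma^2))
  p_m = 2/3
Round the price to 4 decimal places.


Answer: Price = V(0,0) = 6.5764

Derivation:
dt = T/N = 0.250000; dx = sigma*sqrt(3*dt) = 0.484974
u = exp(dx) = 1.624133; d = 1/u = 0.615713
p_u = 0.129087, p_m = 0.666667, p_d = 0.204246
Discount per step: exp(-r*dt) = 0.997254
Stock lattice S(k, j) with j the centered position index:
  k=0: S(0,+0) = 53.4300
  k=1: S(1,-1) = 32.8975; S(1,+0) = 53.4300; S(1,+1) = 86.7774
  k=2: S(2,-2) = 20.2555; S(2,-1) = 32.8975; S(2,+0) = 53.4300; S(2,+1) = 86.7774; S(2,+2) = 140.9381
Terminal payoffs V(N, j) = max(S_T - K, 0):
  V(2,-2) = 0.000000; V(2,-1) = 0.000000; V(2,+0) = 0.000000; V(2,+1) = 30.247434; V(2,+2) = 84.408107
Backward induction: V(k, j) = exp(-r*dt) * [p_u * V(k+1, j+1) + p_m * V(k+1, j) + p_d * V(k+1, j-1)]
  V(1,-1) = exp(-r*dt) * [p_u*0.000000 + p_m*0.000000 + p_d*0.000000] = 0.000000
  V(1,+0) = exp(-r*dt) * [p_u*30.247434 + p_m*0.000000 + p_d*0.000000] = 3.893838
  V(1,+1) = exp(-r*dt) * [p_u*84.408107 + p_m*30.247434 + p_d*0.000000] = 30.975675
  V(0,+0) = exp(-r*dt) * [p_u*30.975675 + p_m*3.893838 + p_d*0.000000] = 6.576350


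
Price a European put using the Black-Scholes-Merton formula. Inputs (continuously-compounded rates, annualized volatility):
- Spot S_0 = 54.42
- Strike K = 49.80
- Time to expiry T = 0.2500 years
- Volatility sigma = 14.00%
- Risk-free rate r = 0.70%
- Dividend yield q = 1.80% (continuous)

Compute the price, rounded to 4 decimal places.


Answer: Price = 0.1923

Derivation:
d1 = (ln(S/K) + (r - q + 0.5*sigma^2) * T) / (sigma * sqrt(T)) = 1.26309642
d2 = d1 - sigma * sqrt(T) = 1.19309642
exp(-rT) = 0.99825153; exp(-qT) = 0.99551011
P = K * exp(-rT) * N(-d2) - S_0 * exp(-qT) * N(-d1)
N(-d1) = 0.10327727; N(-d2) = 0.11641581
P = 49.8000 * 0.99825153 * 0.11641581 - 54.4200 * 0.99551011 * 0.10327727 = 0.1923


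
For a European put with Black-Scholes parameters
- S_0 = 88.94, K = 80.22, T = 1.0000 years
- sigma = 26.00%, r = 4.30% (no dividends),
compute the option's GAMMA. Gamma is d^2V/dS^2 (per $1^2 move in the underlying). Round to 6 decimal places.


Answer: Gamma = 0.013576

Derivation:
d1 = 0.6922658644; d2 = 0.4322658644
phi(d1) = 0.3139396382; exp(-qT) = 1.0000000000; exp(-rT) = 0.9579113901
Gamma = exp(-qT) * phi(d1) / (S * sigma * sqrt(T)) = 1.0000000000 * 0.3139396382 / (88.9400 * 0.2600 * 1.0000000000) = 0.013576


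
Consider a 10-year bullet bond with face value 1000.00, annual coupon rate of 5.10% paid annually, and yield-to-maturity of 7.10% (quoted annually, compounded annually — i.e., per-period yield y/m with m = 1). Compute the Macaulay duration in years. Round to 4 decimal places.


Coupon per period c = face * coupon_rate / m = 51.000000
Periods per year m = 1; per-period yield y/m = 0.071000
Number of cashflows N = 10
Cashflows (t years, CF_t, discount factor 1/(1+y/m)^(m*t), PV):
  t = 1.0000: CF_t = 51.000000, DF = 0.933707, PV = 47.619048
  t = 2.0000: CF_t = 51.000000, DF = 0.871808, PV = 44.462229
  t = 3.0000: CF_t = 51.000000, DF = 0.814013, PV = 41.514687
  t = 4.0000: CF_t = 51.000000, DF = 0.760050, PV = 38.762546
  t = 5.0000: CF_t = 51.000000, DF = 0.709664, PV = 36.192853
  t = 6.0000: CF_t = 51.000000, DF = 0.662618, PV = 33.793514
  t = 7.0000: CF_t = 51.000000, DF = 0.618691, PV = 31.553234
  t = 8.0000: CF_t = 51.000000, DF = 0.577676, PV = 29.461470
  t = 9.0000: CF_t = 51.000000, DF = 0.539380, PV = 27.508375
  t = 10.0000: CF_t = 1051.000000, DF = 0.503623, PV = 529.307451
Price P = sum_t PV_t = 860.175407
Macaulay numerator sum_t t * PV_t:
  t * PV_t at t = 1.0000: 47.619048
  t * PV_t at t = 2.0000: 88.924459
  t * PV_t at t = 3.0000: 124.544060
  t * PV_t at t = 4.0000: 155.050183
  t * PV_t at t = 5.0000: 180.964266
  t * PV_t at t = 6.0000: 202.761083
  t * PV_t at t = 7.0000: 220.872639
  t * PV_t at t = 8.0000: 235.691758
  t * PV_t at t = 9.0000: 247.575376
  t * PV_t at t = 10.0000: 5293.074512
Macaulay duration D = (sum_t t * PV_t) / P = 6797.077384 / 860.175407 = 7.901967

Answer: Macaulay duration = 7.9020 years


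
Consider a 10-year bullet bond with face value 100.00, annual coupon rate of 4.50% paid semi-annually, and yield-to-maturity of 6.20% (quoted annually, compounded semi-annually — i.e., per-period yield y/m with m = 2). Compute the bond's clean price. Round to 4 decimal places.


Coupon per period c = face * coupon_rate / m = 2.250000
Periods per year m = 2; per-period yield y/m = 0.031000
Number of cashflows N = 20
Cashflows (t years, CF_t, discount factor 1/(1+y/m)^(m*t), PV):
  t = 0.5000: CF_t = 2.250000, DF = 0.969932, PV = 2.182347
  t = 1.0000: CF_t = 2.250000, DF = 0.940768, PV = 2.116729
  t = 1.5000: CF_t = 2.250000, DF = 0.912481, PV = 2.053083
  t = 2.0000: CF_t = 2.250000, DF = 0.885045, PV = 1.991351
  t = 2.5000: CF_t = 2.250000, DF = 0.858434, PV = 1.931475
  t = 3.0000: CF_t = 2.250000, DF = 0.832622, PV = 1.873400
  t = 3.5000: CF_t = 2.250000, DF = 0.807587, PV = 1.817071
  t = 4.0000: CF_t = 2.250000, DF = 0.783305, PV = 1.762435
  t = 4.5000: CF_t = 2.250000, DF = 0.759752, PV = 1.709443
  t = 5.0000: CF_t = 2.250000, DF = 0.736908, PV = 1.658043
  t = 5.5000: CF_t = 2.250000, DF = 0.714751, PV = 1.608189
  t = 6.0000: CF_t = 2.250000, DF = 0.693260, PV = 1.559835
  t = 6.5000: CF_t = 2.250000, DF = 0.672415, PV = 1.512934
  t = 7.0000: CF_t = 2.250000, DF = 0.652197, PV = 1.467443
  t = 7.5000: CF_t = 2.250000, DF = 0.632587, PV = 1.423320
  t = 8.0000: CF_t = 2.250000, DF = 0.613566, PV = 1.380524
  t = 8.5000: CF_t = 2.250000, DF = 0.595117, PV = 1.339014
  t = 9.0000: CF_t = 2.250000, DF = 0.577224, PV = 1.298753
  t = 9.5000: CF_t = 2.250000, DF = 0.559868, PV = 1.259702
  t = 10.0000: CF_t = 102.250000, DF = 0.543034, PV = 55.525185
Price P = sum_t PV_t = 87.470276

Answer: Price = 87.4703


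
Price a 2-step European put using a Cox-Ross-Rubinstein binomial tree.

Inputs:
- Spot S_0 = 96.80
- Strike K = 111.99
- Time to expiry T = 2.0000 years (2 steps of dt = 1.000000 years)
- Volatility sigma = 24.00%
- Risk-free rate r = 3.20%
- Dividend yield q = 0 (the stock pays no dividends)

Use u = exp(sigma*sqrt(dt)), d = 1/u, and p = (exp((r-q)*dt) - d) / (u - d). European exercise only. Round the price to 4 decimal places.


dt = T/N = 1.000000
u = exp(sigma*sqrt(dt)) = 1.271249; d = 1/u = 0.786628
p = (exp((r-q)*dt) - d) / (u - d) = 0.507385
Discount per step: exp(-r*dt) = 0.968507
Stock lattice S(k, i) with i counting down-moves:
  k=0: S(0,0) = 96.8000
  k=1: S(1,0) = 123.0569; S(1,1) = 76.1456
  k=2: S(2,0) = 156.4360; S(2,1) = 96.8000; S(2,2) = 59.8982
Terminal payoffs V(N, i) = max(K - S_T, 0):
  V(2,0) = 0.000000; V(2,1) = 15.190000; V(2,2) = 52.091768
Backward induction: V(k, i) = exp(-r*dt) * [p * V(k+1, i) + (1-p) * V(k+1, i+1)].
  V(1,0) = exp(-r*dt) * [p*0.000000 + (1-p)*15.190000] = 7.247160
  V(1,1) = exp(-r*dt) * [p*15.190000 + (1-p)*52.091768] = 32.317475
  V(0,0) = exp(-r*dt) * [p*7.247160 + (1-p)*32.317475] = 18.979988

Answer: Price = V(0,0) = 18.9800


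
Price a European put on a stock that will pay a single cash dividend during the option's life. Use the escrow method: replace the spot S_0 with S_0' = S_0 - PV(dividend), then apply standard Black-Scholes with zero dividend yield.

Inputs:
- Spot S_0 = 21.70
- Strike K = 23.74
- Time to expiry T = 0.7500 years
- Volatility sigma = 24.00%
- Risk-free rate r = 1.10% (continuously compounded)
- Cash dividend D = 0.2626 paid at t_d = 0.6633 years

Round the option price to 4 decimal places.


PV(D) = D * exp(-r * t_d) = 0.2626 * 0.99273025 = 0.26069096
S_0' = S_0 - PV(D) = 21.7000 - 0.26069096 = 21.43930904
d1 = (ln(S_0'/K) + (r + sigma^2/2)*T) / (sigma*sqrt(T)) = -0.34682047
d2 = d1 - sigma*sqrt(T) = -0.55466657
exp(-rT) = 0.99178394
N(-d1) = 0.63563690; N(-d2) = 0.71043863
P = K * exp(-rT) * N(-d2) - S_0' * N(-d1) = 23.7400 * 0.99178394 * 0.71043863 - 21.43930904 * 0.63563690 = 3.0996

Answer: Price = 3.0996


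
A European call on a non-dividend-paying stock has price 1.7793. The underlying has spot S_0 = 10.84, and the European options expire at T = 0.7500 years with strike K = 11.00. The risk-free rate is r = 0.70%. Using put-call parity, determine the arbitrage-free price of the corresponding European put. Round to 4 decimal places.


Answer: Put price = 1.8817

Derivation:
Put-call parity: C - P = S_0 * exp(-qT) - K * exp(-rT).
S_0 * exp(-qT) = 10.8400 * 1.00000000 = 10.84000000
K * exp(-rT) = 11.0000 * 0.99476376 = 10.94240133
P = C - S*exp(-qT) + K*exp(-rT)
P = 1.7793 - 10.84000000 + 10.94240133 = 1.8817


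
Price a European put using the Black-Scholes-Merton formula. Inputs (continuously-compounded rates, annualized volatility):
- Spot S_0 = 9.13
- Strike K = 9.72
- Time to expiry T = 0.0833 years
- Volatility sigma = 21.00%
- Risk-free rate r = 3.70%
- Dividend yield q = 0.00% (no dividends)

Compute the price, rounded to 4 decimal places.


Answer: Price = 0.6092

Derivation:
d1 = (ln(S/K) + (r - q + 0.5*sigma^2) * T) / (sigma * sqrt(T)) = -0.95201105
d2 = d1 - sigma * sqrt(T) = -1.01262070
exp(-rT) = 0.99692264; exp(-qT) = 1.00000000
P = K * exp(-rT) * N(-d2) - S_0 * exp(-qT) * N(-d1)
N(-d1) = 0.82945431; N(-d2) = 0.84437932
P = 9.7200 * 0.99692264 * 0.84437932 - 9.1300 * 1.00000000 * 0.82945431 = 0.6092


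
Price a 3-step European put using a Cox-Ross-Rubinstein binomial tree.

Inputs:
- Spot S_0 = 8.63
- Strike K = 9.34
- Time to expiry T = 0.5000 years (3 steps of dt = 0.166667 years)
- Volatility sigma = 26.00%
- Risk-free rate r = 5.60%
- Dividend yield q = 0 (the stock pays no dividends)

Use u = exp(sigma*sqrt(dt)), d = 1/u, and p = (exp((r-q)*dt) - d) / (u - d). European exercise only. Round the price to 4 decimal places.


Answer: Price = V(0,0) = 0.8893

Derivation:
dt = T/N = 0.166667
u = exp(sigma*sqrt(dt)) = 1.111983; d = 1/u = 0.899295
p = (exp((r-q)*dt) - d) / (u - d) = 0.517577
Discount per step: exp(-r*dt) = 0.990710
Stock lattice S(k, i) with i counting down-moves:
  k=0: S(0,0) = 8.6300
  k=1: S(1,0) = 9.5964; S(1,1) = 7.7609
  k=2: S(2,0) = 10.6710; S(2,1) = 8.6300; S(2,2) = 6.9793
  k=3: S(3,0) = 11.8660; S(3,1) = 9.5964; S(3,2) = 7.7609; S(3,3) = 6.2765
Terminal payoffs V(N, i) = max(K - S_T, 0):
  V(3,0) = 0.000000; V(3,1) = 0.000000; V(3,2) = 1.579087; V(3,3) = 3.063510
Backward induction: V(k, i) = exp(-r*dt) * [p * V(k+1, i) + (1-p) * V(k+1, i+1)].
  V(2,0) = exp(-r*dt) * [p*0.000000 + (1-p)*0.000000] = 0.000000
  V(2,1) = exp(-r*dt) * [p*0.000000 + (1-p)*1.579087] = 0.754711
  V(2,2) = exp(-r*dt) * [p*1.579087 + (1-p)*3.063510] = 2.273885
  V(1,0) = exp(-r*dt) * [p*0.000000 + (1-p)*0.754711] = 0.360708
  V(1,1) = exp(-r*dt) * [p*0.754711 + (1-p)*2.273885] = 1.473776
  V(0,0) = exp(-r*dt) * [p*0.360708 + (1-p)*1.473776] = 0.889338


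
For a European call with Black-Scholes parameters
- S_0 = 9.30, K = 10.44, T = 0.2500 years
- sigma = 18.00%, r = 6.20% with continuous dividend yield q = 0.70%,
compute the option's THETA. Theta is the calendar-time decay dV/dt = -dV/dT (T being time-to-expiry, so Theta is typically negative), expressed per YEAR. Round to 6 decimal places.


d1 = -1.0870020255; d2 = -1.1770020255
phi(d1) = 0.2209706846; exp(-qT) = 0.9982515304; exp(-rT) = 0.9846195068
Theta = -S*exp(-qT)*phi(d1)*sigma/(2*sqrt(T)) - r*K*exp(-rT)*N(d2) + q*S*exp(-qT)*N(d1)
N(d1) = 0.1385179573; N(d2) = 0.1195973489; sqrt(T) = 0.5000000000
Term 1 = -9.3000 * 0.9982515304 * 0.2209706846 * 0.1800 / (2 * 0.5000000000) = -0.3692581585
Term 2 = -0.0620 * 10.4400 * 0.9846195068 * 0.1195973489 = -0.0762223223
Term 3 = 0.0070 * 9.3000 * 0.9982515304 * 0.1385179573 = 0.0090017522
Theta = -0.3692581585 + (-0.0762223223) + (0.0090017522) = -0.436479

Answer: Theta = -0.436479


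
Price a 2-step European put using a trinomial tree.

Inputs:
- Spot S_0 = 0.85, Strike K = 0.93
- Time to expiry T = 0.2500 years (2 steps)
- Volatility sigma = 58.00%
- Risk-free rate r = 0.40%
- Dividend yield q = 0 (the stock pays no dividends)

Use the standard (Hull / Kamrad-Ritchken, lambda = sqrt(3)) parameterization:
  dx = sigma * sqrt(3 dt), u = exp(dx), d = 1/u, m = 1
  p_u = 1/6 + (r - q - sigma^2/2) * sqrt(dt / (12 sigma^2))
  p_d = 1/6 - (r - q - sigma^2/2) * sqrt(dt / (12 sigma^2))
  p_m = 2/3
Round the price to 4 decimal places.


Answer: Price = V(0,0) = 0.1464

Derivation:
dt = T/N = 0.125000; dx = sigma*sqrt(3*dt) = 0.355176
u = exp(dx) = 1.426432; d = 1/u = 0.701050
p_u = 0.137773, p_m = 0.666667, p_d = 0.195561
Discount per step: exp(-r*dt) = 0.999500
Stock lattice S(k, j) with j the centered position index:
  k=0: S(0,+0) = 0.8500
  k=1: S(1,-1) = 0.5959; S(1,+0) = 0.8500; S(1,+1) = 1.2125
  k=2: S(2,-2) = 0.4178; S(2,-1) = 0.5959; S(2,+0) = 0.8500; S(2,+1) = 1.2125; S(2,+2) = 1.7295
Terminal payoffs V(N, j) = max(K - S_T, 0):
  V(2,-2) = 0.512250; V(2,-1) = 0.334107; V(2,+0) = 0.080000; V(2,+1) = 0.000000; V(2,+2) = 0.000000
Backward induction: V(k, j) = exp(-r*dt) * [p_u * V(k+1, j+1) + p_m * V(k+1, j) + p_d * V(k+1, j-1)]
  V(1,-1) = exp(-r*dt) * [p_u*0.080000 + p_m*0.334107 + p_d*0.512250] = 0.333769
  V(1,+0) = exp(-r*dt) * [p_u*0.000000 + p_m*0.080000 + p_d*0.334107] = 0.118612
  V(1,+1) = exp(-r*dt) * [p_u*0.000000 + p_m*0.000000 + p_d*0.080000] = 0.015637
  V(0,+0) = exp(-r*dt) * [p_u*0.015637 + p_m*0.118612 + p_d*0.333769] = 0.146428
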